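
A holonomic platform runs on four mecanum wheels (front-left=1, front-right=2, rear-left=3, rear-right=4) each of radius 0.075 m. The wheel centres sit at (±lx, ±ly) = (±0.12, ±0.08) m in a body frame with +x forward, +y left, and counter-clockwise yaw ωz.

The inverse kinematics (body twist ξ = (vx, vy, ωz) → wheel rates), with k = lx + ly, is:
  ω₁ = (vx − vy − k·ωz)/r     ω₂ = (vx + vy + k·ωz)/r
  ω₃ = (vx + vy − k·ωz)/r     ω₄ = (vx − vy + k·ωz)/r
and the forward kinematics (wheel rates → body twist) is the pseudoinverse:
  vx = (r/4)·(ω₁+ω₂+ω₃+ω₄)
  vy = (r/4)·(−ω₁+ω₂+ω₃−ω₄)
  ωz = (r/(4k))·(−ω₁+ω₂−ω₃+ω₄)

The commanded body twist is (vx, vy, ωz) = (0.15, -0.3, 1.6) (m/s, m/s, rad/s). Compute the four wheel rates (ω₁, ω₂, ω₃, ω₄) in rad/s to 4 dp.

(1.7333, 2.2667, -6.2667, 10.2667)

k = lx + ly = 0.12 + 0.08 = 0.2000;  k·ωz = 0.2000·1.6 = 0.3200
ω₁ (FL) = (vx − vy − k·ωz)/r = 0.1300/0.075 = 1.7333
ω₂ (FR) = (vx + vy + k·ωz)/r = 0.1700/0.075 = 2.2667
ω₃ (RL) = (vx + vy − k·ωz)/r = -0.4700/0.075 = -6.2667
ω₄ (RR) = (vx − vy + k·ωz)/r = 0.7700/0.075 = 10.2667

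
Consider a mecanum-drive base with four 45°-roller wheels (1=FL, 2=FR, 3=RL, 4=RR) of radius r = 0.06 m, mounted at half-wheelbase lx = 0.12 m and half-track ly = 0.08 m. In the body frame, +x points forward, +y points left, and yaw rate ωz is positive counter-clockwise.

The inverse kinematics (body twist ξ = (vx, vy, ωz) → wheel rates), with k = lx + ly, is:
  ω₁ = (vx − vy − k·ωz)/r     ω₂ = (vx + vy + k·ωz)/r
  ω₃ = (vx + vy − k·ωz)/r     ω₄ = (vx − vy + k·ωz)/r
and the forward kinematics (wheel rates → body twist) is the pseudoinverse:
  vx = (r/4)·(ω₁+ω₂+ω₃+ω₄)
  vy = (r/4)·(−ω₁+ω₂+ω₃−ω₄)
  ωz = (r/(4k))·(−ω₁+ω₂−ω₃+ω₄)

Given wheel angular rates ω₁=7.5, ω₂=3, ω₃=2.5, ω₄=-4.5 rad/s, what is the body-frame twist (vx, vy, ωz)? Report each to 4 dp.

k = lx + ly = 0.12 + 0.08 = 0.2000
ω₁+ω₂+ω₃+ω₄ = 8.5000  →  vx = (0.06/4)·8.5000 = 0.1275
−ω₁+ω₂+ω₃−ω₄ = 2.5000  →  vy = (0.06/4)·2.5000 = 0.0375
−ω₁+ω₂−ω₃+ω₄ = -11.5000  →  ωz = (0.06/0.8000)·-11.5000 = -0.8625

(0.1275, 0.0375, -0.8625)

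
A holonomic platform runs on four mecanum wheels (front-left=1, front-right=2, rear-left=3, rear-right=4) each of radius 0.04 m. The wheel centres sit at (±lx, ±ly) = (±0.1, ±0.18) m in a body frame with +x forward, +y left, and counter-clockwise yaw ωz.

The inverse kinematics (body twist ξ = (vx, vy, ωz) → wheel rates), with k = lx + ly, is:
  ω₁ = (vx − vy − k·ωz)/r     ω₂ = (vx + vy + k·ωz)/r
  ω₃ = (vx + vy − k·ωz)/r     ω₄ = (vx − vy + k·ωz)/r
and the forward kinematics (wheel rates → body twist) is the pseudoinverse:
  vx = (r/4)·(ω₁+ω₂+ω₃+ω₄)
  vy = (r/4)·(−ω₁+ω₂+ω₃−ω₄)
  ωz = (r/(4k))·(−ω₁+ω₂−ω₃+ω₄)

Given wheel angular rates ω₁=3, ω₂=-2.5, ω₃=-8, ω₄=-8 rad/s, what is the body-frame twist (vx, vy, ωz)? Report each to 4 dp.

k = lx + ly = 0.1 + 0.18 = 0.2800
ω₁+ω₂+ω₃+ω₄ = -15.5000  →  vx = (0.04/4)·-15.5000 = -0.1550
−ω₁+ω₂+ω₃−ω₄ = -5.5000  →  vy = (0.04/4)·-5.5000 = -0.0550
−ω₁+ω₂−ω₃+ω₄ = -5.5000  →  ωz = (0.04/1.1200)·-5.5000 = -0.1964

(-0.1550, -0.0550, -0.1964)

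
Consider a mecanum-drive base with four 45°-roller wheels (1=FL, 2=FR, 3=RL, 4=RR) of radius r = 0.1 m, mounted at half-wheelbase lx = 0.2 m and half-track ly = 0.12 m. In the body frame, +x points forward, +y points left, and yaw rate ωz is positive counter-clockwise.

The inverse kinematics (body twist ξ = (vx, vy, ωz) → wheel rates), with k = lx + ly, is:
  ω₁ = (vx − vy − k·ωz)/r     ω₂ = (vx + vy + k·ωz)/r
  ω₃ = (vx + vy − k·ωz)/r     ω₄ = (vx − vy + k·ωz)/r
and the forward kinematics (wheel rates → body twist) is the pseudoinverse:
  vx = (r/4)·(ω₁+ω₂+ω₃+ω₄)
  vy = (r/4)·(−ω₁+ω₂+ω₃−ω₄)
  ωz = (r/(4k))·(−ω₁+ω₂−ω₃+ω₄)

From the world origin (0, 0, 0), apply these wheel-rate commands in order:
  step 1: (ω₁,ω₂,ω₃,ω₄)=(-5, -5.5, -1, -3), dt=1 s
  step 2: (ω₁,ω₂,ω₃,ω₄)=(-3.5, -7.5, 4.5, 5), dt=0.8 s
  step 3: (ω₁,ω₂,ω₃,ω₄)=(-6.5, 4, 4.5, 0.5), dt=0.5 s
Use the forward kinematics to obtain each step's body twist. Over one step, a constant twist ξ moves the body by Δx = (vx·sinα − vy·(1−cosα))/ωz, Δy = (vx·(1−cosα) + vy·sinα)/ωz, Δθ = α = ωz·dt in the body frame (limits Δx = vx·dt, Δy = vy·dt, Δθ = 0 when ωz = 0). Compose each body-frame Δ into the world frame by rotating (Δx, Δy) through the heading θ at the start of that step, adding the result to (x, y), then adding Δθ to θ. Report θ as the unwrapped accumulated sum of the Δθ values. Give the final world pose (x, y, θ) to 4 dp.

step 1: ξ=(vx,vy,ωz)=(-0.3625, 0.0375, -0.1953), dt=1.0 → body Δ=(-0.3565, 0.0726, -0.1953) → world pose (-0.3565, 0.0726, -0.1953)
step 2: ξ=(vx,vy,ωz)=(-0.0375, -0.1125, -0.2734), dt=0.8 → body Δ=(-0.0396, -0.0860, -0.2188) → world pose (-0.4121, -0.0042, -0.4141)
step 3: ξ=(vx,vy,ωz)=(0.0625, 0.3625, 0.5078), dt=0.5 → body Δ=(0.0080, 0.1833, 0.2539) → world pose (-0.3310, 0.1604, -0.1602)

(-0.3310, 0.1604, -0.1602)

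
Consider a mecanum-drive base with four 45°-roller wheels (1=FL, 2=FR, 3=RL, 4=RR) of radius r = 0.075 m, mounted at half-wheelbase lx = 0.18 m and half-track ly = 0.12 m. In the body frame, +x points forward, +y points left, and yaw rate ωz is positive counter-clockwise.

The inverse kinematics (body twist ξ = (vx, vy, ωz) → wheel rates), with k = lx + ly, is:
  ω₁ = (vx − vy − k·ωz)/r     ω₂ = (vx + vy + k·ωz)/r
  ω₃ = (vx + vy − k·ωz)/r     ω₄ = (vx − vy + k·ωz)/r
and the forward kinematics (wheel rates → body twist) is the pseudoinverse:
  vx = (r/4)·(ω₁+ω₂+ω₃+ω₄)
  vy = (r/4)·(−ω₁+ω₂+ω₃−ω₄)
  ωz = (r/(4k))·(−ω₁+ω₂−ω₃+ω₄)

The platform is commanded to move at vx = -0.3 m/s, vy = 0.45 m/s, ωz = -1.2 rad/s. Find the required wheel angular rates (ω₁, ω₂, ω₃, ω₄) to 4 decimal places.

k = lx + ly = 0.18 + 0.12 = 0.3000;  k·ωz = 0.3000·-1.2 = -0.3600
ω₁ (FL) = (vx − vy − k·ωz)/r = -0.3900/0.075 = -5.2000
ω₂ (FR) = (vx + vy + k·ωz)/r = -0.2100/0.075 = -2.8000
ω₃ (RL) = (vx + vy − k·ωz)/r = 0.5100/0.075 = 6.8000
ω₄ (RR) = (vx − vy + k·ωz)/r = -1.1100/0.075 = -14.8000

(-5.2000, -2.8000, 6.8000, -14.8000)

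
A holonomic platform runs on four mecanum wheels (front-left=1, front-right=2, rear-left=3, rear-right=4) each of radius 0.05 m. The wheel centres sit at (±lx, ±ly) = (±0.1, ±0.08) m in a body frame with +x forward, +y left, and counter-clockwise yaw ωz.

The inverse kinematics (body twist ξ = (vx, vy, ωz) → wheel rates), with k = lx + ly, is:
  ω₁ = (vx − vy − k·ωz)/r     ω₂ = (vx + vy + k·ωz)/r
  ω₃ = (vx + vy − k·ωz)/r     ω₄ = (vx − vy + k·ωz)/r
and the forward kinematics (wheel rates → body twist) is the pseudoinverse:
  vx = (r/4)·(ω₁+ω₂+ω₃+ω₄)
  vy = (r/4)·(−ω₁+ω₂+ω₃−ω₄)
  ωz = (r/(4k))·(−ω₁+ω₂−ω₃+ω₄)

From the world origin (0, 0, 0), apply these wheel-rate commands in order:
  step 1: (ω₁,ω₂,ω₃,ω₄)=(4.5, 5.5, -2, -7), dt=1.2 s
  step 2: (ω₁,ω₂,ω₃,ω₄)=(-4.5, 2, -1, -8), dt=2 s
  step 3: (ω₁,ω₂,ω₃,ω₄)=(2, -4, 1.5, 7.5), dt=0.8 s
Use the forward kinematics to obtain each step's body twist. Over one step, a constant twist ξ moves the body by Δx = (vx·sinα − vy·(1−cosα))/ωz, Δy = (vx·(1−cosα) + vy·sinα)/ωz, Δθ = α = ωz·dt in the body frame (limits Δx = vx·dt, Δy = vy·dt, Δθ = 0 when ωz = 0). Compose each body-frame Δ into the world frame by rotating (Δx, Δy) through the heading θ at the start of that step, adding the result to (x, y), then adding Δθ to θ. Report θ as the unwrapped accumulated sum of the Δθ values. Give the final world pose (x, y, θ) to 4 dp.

step 1: ξ=(vx,vy,ωz)=(0.0125, 0.0750, -0.2778), dt=1.2 → body Δ=(0.0296, 0.0859, -0.3333) → world pose (0.0296, 0.0859, -0.3333)
step 2: ξ=(vx,vy,ωz)=(-0.1438, 0.1688, -0.0347), dt=2.0 → body Δ=(-0.2756, 0.3472, -0.0694) → world pose (-0.1172, 0.5041, -0.4028)
step 3: ξ=(vx,vy,ωz)=(0.0875, -0.1500, 0.0000), dt=0.8 → body Δ=(0.0700, -0.1200, 0.0000) → world pose (-0.0998, 0.3663, -0.4028)

(-0.0998, 0.3663, -0.4028)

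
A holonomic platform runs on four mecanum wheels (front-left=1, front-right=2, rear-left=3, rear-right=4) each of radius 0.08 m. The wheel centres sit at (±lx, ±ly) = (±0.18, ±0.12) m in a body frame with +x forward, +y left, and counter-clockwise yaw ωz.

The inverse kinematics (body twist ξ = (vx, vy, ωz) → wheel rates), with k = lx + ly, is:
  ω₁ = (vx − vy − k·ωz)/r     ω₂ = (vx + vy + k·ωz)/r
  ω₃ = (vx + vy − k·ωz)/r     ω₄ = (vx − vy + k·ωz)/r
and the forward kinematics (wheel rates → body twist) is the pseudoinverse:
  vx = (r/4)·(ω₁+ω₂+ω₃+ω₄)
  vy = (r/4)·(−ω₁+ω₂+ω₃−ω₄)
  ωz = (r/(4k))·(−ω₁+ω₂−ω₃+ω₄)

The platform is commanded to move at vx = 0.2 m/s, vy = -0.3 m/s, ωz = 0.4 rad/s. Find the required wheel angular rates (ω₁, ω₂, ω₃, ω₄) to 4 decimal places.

(4.7500, 0.2500, -2.7500, 7.7500)

k = lx + ly = 0.18 + 0.12 = 0.3000;  k·ωz = 0.3000·0.4 = 0.1200
ω₁ (FL) = (vx − vy − k·ωz)/r = 0.3800/0.08 = 4.7500
ω₂ (FR) = (vx + vy + k·ωz)/r = 0.0200/0.08 = 0.2500
ω₃ (RL) = (vx + vy − k·ωz)/r = -0.2200/0.08 = -2.7500
ω₄ (RR) = (vx − vy + k·ωz)/r = 0.6200/0.08 = 7.7500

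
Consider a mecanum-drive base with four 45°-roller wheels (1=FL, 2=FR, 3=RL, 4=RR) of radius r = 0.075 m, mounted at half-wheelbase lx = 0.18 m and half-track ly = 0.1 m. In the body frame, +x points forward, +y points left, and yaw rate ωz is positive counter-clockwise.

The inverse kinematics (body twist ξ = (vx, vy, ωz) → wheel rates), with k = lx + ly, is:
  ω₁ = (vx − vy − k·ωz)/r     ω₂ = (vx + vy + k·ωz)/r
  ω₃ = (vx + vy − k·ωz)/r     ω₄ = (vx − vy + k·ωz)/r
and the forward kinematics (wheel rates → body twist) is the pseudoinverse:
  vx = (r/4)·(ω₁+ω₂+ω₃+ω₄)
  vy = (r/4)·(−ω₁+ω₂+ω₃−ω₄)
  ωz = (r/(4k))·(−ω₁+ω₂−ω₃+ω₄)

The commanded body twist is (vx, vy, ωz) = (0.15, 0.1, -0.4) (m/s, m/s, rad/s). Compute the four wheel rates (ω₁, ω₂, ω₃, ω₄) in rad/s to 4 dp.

k = lx + ly = 0.18 + 0.1 = 0.2800;  k·ωz = 0.2800·-0.4 = -0.1120
ω₁ (FL) = (vx − vy − k·ωz)/r = 0.1620/0.075 = 2.1600
ω₂ (FR) = (vx + vy + k·ωz)/r = 0.1380/0.075 = 1.8400
ω₃ (RL) = (vx + vy − k·ωz)/r = 0.3620/0.075 = 4.8267
ω₄ (RR) = (vx − vy + k·ωz)/r = -0.0620/0.075 = -0.8267

(2.1600, 1.8400, 4.8267, -0.8267)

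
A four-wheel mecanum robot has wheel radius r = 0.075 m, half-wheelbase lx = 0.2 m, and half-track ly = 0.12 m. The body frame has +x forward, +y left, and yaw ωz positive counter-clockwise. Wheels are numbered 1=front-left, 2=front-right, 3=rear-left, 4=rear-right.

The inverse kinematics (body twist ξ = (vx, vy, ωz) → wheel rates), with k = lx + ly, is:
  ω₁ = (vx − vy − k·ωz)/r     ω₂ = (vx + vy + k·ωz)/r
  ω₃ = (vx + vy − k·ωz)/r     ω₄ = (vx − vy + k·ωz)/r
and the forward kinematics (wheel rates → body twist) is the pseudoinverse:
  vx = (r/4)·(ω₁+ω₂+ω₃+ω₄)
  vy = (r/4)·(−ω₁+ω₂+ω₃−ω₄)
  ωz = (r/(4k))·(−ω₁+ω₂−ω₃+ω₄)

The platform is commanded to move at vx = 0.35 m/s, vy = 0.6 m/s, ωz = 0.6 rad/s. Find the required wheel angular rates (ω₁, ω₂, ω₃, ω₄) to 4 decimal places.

k = lx + ly = 0.2 + 0.12 = 0.3200;  k·ωz = 0.3200·0.6 = 0.1920
ω₁ (FL) = (vx − vy − k·ωz)/r = -0.4420/0.075 = -5.8933
ω₂ (FR) = (vx + vy + k·ωz)/r = 1.1420/0.075 = 15.2267
ω₃ (RL) = (vx + vy − k·ωz)/r = 0.7580/0.075 = 10.1067
ω₄ (RR) = (vx − vy + k·ωz)/r = -0.0580/0.075 = -0.7733

(-5.8933, 15.2267, 10.1067, -0.7733)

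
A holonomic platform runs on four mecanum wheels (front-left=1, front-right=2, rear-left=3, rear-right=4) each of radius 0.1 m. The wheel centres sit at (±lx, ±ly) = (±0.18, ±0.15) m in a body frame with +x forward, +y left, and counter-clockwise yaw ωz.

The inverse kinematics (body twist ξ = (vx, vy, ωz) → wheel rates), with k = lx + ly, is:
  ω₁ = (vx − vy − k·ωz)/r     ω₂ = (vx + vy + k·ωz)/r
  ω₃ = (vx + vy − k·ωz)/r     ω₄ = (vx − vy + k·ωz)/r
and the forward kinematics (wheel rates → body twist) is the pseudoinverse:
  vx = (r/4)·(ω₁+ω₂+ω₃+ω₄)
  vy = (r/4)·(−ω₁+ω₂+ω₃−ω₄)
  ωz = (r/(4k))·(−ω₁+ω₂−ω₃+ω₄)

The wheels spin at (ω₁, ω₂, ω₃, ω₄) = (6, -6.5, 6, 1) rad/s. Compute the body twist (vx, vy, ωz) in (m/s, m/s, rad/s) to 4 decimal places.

(0.1625, -0.1875, -1.3258)

k = lx + ly = 0.18 + 0.15 = 0.3300
ω₁+ω₂+ω₃+ω₄ = 6.5000  →  vx = (0.1/4)·6.5000 = 0.1625
−ω₁+ω₂+ω₃−ω₄ = -7.5000  →  vy = (0.1/4)·-7.5000 = -0.1875
−ω₁+ω₂−ω₃+ω₄ = -17.5000  →  ωz = (0.1/1.3200)·-17.5000 = -1.3258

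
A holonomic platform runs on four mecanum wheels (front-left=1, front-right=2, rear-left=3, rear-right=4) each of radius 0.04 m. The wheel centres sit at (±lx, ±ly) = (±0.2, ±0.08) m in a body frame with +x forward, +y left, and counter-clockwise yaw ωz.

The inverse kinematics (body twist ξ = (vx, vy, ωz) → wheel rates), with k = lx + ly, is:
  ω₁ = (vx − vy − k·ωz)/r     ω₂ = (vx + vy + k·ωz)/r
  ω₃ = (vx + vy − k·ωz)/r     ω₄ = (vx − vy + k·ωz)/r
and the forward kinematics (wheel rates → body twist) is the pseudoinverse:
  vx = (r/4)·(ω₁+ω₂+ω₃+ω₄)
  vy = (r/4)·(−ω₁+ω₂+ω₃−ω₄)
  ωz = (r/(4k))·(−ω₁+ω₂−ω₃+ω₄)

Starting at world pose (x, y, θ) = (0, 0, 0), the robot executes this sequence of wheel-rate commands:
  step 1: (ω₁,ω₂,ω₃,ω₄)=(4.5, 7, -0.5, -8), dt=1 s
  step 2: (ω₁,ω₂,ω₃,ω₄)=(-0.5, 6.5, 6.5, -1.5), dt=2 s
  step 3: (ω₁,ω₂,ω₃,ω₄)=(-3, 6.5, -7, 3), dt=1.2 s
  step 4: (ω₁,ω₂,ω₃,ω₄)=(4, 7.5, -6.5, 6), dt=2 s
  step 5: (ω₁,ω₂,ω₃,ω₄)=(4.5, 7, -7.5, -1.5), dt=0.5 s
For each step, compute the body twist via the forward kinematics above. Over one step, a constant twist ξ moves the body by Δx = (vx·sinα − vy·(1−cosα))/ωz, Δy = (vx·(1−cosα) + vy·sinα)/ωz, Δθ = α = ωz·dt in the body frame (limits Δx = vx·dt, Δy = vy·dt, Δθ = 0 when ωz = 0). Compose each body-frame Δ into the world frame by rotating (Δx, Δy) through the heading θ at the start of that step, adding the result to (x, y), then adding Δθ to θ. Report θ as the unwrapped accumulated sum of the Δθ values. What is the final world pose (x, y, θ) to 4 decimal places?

step 1: ξ=(vx,vy,ωz)=(0.0300, 0.1000, -0.1786), dt=1.0 → body Δ=(0.0387, 0.0968, -0.1786) → world pose (0.0387, 0.0968, -0.1786)
step 2: ξ=(vx,vy,ωz)=(0.1100, 0.1500, -0.0357), dt=2.0 → body Δ=(0.2305, 0.2919, -0.0714) → world pose (0.3174, 0.3431, -0.2500)
step 3: ξ=(vx,vy,ωz)=(-0.0050, -0.0050, 0.6964), dt=1.2 → body Δ=(-0.0030, -0.0077, 0.8357) → world pose (0.3127, 0.3364, 0.5857)
step 4: ξ=(vx,vy,ωz)=(0.1100, -0.0900, 0.5714), dt=2.0 → body Δ=(0.2673, -0.0307, 1.1429) → world pose (0.5524, 0.4586, 1.7286)
step 5: ξ=(vx,vy,ωz)=(0.0250, -0.0350, 0.3036), dt=0.5 → body Δ=(0.0138, -0.0165, 0.1518) → world pose (0.5665, 0.4748, 1.8804)

(0.5665, 0.4748, 1.8804)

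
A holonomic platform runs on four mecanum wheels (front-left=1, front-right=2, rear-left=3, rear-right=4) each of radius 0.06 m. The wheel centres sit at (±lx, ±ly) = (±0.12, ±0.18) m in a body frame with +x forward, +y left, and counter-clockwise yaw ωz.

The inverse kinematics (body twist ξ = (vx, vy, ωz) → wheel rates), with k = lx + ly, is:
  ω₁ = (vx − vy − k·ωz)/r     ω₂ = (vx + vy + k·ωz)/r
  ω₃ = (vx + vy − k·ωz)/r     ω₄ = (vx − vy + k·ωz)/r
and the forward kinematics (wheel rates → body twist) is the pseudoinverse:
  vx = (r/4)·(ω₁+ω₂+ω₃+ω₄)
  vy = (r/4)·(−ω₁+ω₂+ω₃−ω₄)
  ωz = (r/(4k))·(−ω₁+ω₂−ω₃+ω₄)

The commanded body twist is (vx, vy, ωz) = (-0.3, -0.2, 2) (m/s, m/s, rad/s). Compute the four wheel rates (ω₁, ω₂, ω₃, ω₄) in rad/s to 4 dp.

k = lx + ly = 0.12 + 0.18 = 0.3000;  k·ωz = 0.3000·2 = 0.6000
ω₁ (FL) = (vx − vy − k·ωz)/r = -0.7000/0.06 = -11.6667
ω₂ (FR) = (vx + vy + k·ωz)/r = 0.1000/0.06 = 1.6667
ω₃ (RL) = (vx + vy − k·ωz)/r = -1.1000/0.06 = -18.3333
ω₄ (RR) = (vx − vy + k·ωz)/r = 0.5000/0.06 = 8.3333

(-11.6667, 1.6667, -18.3333, 8.3333)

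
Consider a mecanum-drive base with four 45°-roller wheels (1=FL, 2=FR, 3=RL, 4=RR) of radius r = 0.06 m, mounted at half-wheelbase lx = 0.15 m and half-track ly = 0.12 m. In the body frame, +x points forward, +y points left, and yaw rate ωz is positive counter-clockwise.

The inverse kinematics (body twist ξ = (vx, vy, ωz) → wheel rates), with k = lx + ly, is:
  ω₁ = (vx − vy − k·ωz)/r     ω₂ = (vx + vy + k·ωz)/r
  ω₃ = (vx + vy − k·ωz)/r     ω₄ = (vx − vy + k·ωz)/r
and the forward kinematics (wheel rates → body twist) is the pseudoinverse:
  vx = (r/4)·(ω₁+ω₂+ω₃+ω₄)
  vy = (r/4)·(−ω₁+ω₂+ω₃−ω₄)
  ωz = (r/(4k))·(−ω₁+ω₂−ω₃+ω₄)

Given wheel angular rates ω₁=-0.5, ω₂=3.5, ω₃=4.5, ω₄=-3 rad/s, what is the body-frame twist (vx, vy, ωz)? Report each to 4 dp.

(0.0675, 0.1725, -0.1944)

k = lx + ly = 0.15 + 0.12 = 0.2700
ω₁+ω₂+ω₃+ω₄ = 4.5000  →  vx = (0.06/4)·4.5000 = 0.0675
−ω₁+ω₂+ω₃−ω₄ = 11.5000  →  vy = (0.06/4)·11.5000 = 0.1725
−ω₁+ω₂−ω₃+ω₄ = -3.5000  →  ωz = (0.06/1.0800)·-3.5000 = -0.1944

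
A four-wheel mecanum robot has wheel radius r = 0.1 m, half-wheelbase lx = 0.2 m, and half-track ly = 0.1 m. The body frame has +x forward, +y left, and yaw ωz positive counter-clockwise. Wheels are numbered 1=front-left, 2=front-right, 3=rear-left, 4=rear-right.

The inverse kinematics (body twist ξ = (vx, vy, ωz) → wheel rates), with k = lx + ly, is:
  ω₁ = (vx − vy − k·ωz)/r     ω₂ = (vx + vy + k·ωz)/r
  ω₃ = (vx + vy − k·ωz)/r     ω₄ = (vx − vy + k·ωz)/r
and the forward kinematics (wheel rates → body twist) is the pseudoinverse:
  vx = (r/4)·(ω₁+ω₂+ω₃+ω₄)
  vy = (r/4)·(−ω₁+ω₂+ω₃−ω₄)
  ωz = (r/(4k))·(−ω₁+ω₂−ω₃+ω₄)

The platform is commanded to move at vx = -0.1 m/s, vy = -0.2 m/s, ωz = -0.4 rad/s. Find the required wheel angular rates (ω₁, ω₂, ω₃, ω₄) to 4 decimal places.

(2.2000, -4.2000, -1.8000, -0.2000)

k = lx + ly = 0.2 + 0.1 = 0.3000;  k·ωz = 0.3000·-0.4 = -0.1200
ω₁ (FL) = (vx − vy − k·ωz)/r = 0.2200/0.1 = 2.2000
ω₂ (FR) = (vx + vy + k·ωz)/r = -0.4200/0.1 = -4.2000
ω₃ (RL) = (vx + vy − k·ωz)/r = -0.1800/0.1 = -1.8000
ω₄ (RR) = (vx − vy + k·ωz)/r = -0.0200/0.1 = -0.2000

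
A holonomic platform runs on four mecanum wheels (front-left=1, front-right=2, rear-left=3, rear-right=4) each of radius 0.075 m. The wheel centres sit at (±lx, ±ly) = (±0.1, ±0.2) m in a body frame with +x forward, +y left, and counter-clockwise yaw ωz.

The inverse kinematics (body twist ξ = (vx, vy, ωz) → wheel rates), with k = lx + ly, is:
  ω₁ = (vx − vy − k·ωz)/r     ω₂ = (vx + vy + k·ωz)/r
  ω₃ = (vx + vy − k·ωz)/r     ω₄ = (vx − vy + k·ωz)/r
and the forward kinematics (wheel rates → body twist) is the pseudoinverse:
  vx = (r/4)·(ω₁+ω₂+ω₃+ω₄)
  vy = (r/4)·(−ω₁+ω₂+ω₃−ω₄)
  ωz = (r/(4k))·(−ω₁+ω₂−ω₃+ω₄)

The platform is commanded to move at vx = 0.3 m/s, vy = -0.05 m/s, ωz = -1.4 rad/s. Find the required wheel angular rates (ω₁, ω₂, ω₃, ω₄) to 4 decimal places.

(10.2667, -2.2667, 8.9333, -0.9333)

k = lx + ly = 0.1 + 0.2 = 0.3000;  k·ωz = 0.3000·-1.4 = -0.4200
ω₁ (FL) = (vx − vy − k·ωz)/r = 0.7700/0.075 = 10.2667
ω₂ (FR) = (vx + vy + k·ωz)/r = -0.1700/0.075 = -2.2667
ω₃ (RL) = (vx + vy − k·ωz)/r = 0.6700/0.075 = 8.9333
ω₄ (RR) = (vx − vy + k·ωz)/r = -0.0700/0.075 = -0.9333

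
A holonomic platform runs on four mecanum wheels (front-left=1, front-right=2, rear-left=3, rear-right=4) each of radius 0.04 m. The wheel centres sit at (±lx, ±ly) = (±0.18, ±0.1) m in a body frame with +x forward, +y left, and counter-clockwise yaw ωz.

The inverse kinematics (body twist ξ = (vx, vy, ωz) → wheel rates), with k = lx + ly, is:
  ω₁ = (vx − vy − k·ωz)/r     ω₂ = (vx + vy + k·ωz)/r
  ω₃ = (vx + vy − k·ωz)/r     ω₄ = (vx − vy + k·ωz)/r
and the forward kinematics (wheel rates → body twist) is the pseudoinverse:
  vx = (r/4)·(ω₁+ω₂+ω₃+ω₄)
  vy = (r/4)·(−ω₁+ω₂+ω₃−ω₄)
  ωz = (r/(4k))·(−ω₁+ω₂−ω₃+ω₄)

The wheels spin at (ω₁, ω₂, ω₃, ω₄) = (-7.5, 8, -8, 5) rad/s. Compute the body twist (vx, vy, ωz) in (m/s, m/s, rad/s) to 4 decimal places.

(-0.0250, 0.0250, 1.0179)

k = lx + ly = 0.18 + 0.1 = 0.2800
ω₁+ω₂+ω₃+ω₄ = -2.5000  →  vx = (0.04/4)·-2.5000 = -0.0250
−ω₁+ω₂+ω₃−ω₄ = 2.5000  →  vy = (0.04/4)·2.5000 = 0.0250
−ω₁+ω₂−ω₃+ω₄ = 28.5000  →  ωz = (0.04/1.1200)·28.5000 = 1.0179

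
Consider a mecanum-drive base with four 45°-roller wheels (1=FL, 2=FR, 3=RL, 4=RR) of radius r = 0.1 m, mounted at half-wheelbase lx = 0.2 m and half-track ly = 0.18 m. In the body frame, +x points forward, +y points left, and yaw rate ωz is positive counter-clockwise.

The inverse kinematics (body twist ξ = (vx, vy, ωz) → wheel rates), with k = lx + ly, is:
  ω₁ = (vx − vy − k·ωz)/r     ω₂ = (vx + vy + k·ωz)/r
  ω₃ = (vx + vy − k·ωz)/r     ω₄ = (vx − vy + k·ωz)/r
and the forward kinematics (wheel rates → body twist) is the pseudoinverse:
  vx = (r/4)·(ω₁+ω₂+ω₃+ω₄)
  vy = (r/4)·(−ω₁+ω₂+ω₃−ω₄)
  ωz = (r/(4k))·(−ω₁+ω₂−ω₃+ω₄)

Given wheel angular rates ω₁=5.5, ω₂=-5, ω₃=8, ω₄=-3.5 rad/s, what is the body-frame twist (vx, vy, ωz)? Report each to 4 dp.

(0.1250, 0.0250, -1.4474)

k = lx + ly = 0.2 + 0.18 = 0.3800
ω₁+ω₂+ω₃+ω₄ = 5.0000  →  vx = (0.1/4)·5.0000 = 0.1250
−ω₁+ω₂+ω₃−ω₄ = 1.0000  →  vy = (0.1/4)·1.0000 = 0.0250
−ω₁+ω₂−ω₃+ω₄ = -22.0000  →  ωz = (0.1/1.5200)·-22.0000 = -1.4474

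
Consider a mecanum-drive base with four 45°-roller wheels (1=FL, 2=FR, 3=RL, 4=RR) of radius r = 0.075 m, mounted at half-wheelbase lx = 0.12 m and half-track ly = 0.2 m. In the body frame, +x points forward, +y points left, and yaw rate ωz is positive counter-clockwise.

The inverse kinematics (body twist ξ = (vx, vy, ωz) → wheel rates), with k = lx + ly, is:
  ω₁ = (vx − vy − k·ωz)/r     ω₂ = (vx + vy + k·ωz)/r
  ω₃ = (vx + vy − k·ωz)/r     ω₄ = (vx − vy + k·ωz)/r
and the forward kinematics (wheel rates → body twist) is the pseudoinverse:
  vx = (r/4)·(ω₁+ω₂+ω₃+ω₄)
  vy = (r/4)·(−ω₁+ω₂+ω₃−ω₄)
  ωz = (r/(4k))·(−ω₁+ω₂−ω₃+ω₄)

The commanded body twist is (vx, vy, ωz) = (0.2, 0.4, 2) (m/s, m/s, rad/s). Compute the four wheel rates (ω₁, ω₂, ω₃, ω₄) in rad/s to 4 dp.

k = lx + ly = 0.12 + 0.2 = 0.3200;  k·ωz = 0.3200·2 = 0.6400
ω₁ (FL) = (vx − vy − k·ωz)/r = -0.8400/0.075 = -11.2000
ω₂ (FR) = (vx + vy + k·ωz)/r = 1.2400/0.075 = 16.5333
ω₃ (RL) = (vx + vy − k·ωz)/r = -0.0400/0.075 = -0.5333
ω₄ (RR) = (vx − vy + k·ωz)/r = 0.4400/0.075 = 5.8667

(-11.2000, 16.5333, -0.5333, 5.8667)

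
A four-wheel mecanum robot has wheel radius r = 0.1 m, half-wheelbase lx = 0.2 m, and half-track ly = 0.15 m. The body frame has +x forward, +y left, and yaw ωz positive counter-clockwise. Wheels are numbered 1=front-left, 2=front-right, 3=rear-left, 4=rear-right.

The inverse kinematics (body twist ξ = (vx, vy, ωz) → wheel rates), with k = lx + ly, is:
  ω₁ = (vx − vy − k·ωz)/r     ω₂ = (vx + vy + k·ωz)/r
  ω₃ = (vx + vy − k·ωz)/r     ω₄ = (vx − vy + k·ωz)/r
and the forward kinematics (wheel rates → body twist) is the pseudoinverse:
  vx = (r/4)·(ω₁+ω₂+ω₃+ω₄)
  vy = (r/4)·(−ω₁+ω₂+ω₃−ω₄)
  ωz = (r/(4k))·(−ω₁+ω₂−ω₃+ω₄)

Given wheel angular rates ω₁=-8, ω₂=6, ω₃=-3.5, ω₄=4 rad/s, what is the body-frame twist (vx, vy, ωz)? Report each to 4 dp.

(-0.0375, 0.1625, 1.5357)

k = lx + ly = 0.2 + 0.15 = 0.3500
ω₁+ω₂+ω₃+ω₄ = -1.5000  →  vx = (0.1/4)·-1.5000 = -0.0375
−ω₁+ω₂+ω₃−ω₄ = 6.5000  →  vy = (0.1/4)·6.5000 = 0.1625
−ω₁+ω₂−ω₃+ω₄ = 21.5000  →  ωz = (0.1/1.4000)·21.5000 = 1.5357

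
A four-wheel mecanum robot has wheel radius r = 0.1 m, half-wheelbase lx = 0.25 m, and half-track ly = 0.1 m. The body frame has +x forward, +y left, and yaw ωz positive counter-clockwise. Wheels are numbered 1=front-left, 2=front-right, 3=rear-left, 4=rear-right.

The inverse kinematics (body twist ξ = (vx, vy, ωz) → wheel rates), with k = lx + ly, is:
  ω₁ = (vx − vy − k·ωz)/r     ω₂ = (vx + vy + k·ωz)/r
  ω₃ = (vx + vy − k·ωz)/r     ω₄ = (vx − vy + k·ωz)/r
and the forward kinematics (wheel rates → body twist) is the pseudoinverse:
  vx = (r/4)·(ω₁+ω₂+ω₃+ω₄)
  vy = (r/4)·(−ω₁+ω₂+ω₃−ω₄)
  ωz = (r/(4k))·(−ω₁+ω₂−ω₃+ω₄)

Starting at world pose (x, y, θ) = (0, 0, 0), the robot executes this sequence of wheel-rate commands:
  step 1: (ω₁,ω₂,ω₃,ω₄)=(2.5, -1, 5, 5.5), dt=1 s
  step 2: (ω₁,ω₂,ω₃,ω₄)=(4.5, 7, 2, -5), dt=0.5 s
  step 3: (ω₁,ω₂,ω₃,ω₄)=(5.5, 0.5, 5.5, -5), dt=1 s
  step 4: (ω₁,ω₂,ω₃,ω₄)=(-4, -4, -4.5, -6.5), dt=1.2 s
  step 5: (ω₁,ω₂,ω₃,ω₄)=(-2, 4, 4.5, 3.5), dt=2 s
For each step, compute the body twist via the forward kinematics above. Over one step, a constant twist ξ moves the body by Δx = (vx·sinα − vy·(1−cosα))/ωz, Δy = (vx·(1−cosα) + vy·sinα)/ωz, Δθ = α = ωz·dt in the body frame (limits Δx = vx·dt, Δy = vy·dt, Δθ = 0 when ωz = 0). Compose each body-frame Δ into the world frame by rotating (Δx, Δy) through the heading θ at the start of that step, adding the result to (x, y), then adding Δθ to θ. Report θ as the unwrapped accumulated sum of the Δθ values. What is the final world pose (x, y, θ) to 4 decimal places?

step 1: ξ=(vx,vy,ωz)=(0.3000, -0.1000, -0.2143), dt=1.0 → body Δ=(0.2870, -0.1313, -0.2143) → world pose (0.2870, -0.1313, -0.2143)
step 2: ξ=(vx,vy,ωz)=(0.2125, 0.2375, -0.3214), dt=0.5 → body Δ=(0.1153, 0.1097, -0.1607) → world pose (0.4230, -0.0486, -0.3750)
step 3: ξ=(vx,vy,ωz)=(0.1625, 0.1375, -1.1071), dt=1.0 → body Δ=(0.1999, 0.0299, -1.1071) → world pose (0.6201, -0.0939, -1.4821)
step 4: ξ=(vx,vy,ωz)=(-0.4750, 0.0500, -0.1429), dt=1.2 → body Δ=(-0.5621, 0.1084, -0.1714) → world pose (0.6783, 0.4755, -1.6536)
step 5: ξ=(vx,vy,ωz)=(0.2500, 0.1750, 0.3571), dt=2.0 → body Δ=(0.3388, 0.4921, 0.7143) → world pose (1.1407, 0.0972, -0.9393)

(1.1407, 0.0972, -0.9393)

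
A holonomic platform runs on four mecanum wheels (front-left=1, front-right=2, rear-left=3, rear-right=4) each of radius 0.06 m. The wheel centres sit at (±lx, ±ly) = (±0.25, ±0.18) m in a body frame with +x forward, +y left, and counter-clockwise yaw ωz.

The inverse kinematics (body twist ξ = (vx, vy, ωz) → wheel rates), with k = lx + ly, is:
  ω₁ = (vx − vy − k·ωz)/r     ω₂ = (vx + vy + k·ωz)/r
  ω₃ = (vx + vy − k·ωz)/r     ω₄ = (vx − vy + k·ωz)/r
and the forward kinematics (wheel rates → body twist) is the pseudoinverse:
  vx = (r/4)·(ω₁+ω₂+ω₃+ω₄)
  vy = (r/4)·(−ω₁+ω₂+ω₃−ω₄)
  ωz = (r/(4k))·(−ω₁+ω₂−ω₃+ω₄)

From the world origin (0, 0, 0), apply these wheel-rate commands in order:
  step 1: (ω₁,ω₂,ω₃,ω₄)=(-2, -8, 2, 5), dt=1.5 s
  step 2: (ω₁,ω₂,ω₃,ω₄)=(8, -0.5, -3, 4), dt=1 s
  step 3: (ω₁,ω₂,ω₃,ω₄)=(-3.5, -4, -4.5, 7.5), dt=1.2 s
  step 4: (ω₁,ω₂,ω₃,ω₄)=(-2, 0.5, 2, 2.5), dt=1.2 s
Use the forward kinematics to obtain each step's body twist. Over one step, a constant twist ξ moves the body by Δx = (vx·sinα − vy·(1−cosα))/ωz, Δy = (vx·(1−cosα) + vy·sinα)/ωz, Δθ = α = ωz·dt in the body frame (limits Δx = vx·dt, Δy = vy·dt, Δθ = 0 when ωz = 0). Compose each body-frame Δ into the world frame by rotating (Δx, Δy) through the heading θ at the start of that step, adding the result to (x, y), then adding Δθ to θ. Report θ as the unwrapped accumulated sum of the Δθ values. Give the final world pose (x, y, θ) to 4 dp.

step 1: ξ=(vx,vy,ωz)=(-0.0450, -0.1350, -0.1047), dt=1.5 → body Δ=(-0.0831, -0.1964, -0.1570) → world pose (-0.0831, -0.1964, -0.1570)
step 2: ξ=(vx,vy,ωz)=(0.1275, -0.2325, -0.0523), dt=1.0 → body Δ=(0.1214, -0.2357, -0.0523) → world pose (-0.0001, -0.4482, -0.2093)
step 3: ξ=(vx,vy,ωz)=(-0.0675, -0.1875, 0.4012), dt=1.2 → body Δ=(-0.0248, -0.2355, 0.4814) → world pose (-0.0733, -0.6734, 0.2721)
step 4: ξ=(vx,vy,ωz)=(0.0450, 0.0300, 0.1047), dt=1.2 → body Δ=(0.0516, 0.0393, 0.1256) → world pose (-0.0341, -0.6217, 0.3977)

(-0.0341, -0.6217, 0.3977)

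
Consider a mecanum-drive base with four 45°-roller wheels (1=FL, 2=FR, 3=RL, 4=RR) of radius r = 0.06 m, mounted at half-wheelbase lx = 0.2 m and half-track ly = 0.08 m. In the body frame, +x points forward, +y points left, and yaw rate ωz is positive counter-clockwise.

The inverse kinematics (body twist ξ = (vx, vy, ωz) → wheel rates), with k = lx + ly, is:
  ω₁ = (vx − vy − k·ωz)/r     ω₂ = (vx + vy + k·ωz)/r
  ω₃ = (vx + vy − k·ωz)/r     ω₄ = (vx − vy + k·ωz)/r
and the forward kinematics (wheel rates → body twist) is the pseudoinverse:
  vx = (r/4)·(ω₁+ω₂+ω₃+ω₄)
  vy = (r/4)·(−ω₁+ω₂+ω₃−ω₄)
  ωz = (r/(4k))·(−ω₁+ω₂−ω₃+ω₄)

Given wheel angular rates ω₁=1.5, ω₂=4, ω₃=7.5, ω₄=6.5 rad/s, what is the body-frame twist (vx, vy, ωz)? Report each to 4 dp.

(0.2925, 0.0525, 0.0804)

k = lx + ly = 0.2 + 0.08 = 0.2800
ω₁+ω₂+ω₃+ω₄ = 19.5000  →  vx = (0.06/4)·19.5000 = 0.2925
−ω₁+ω₂+ω₃−ω₄ = 3.5000  →  vy = (0.06/4)·3.5000 = 0.0525
−ω₁+ω₂−ω₃+ω₄ = 1.5000  →  ωz = (0.06/1.1200)·1.5000 = 0.0804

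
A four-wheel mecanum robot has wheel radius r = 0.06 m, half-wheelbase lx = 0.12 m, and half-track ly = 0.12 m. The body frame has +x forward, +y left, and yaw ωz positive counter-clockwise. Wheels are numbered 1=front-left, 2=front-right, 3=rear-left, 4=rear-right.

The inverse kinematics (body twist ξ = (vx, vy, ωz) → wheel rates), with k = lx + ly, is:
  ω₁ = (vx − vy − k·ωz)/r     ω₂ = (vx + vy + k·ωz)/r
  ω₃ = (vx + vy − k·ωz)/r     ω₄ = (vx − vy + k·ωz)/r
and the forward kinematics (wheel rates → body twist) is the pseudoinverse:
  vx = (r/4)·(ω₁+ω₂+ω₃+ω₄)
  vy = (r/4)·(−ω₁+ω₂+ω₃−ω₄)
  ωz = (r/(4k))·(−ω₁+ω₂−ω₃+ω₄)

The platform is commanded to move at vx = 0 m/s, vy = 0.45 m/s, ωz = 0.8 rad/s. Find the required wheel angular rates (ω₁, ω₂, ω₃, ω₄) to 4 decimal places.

(-10.7000, 10.7000, 4.3000, -4.3000)

k = lx + ly = 0.12 + 0.12 = 0.2400;  k·ωz = 0.2400·0.8 = 0.1920
ω₁ (FL) = (vx − vy − k·ωz)/r = -0.6420/0.06 = -10.7000
ω₂ (FR) = (vx + vy + k·ωz)/r = 0.6420/0.06 = 10.7000
ω₃ (RL) = (vx + vy − k·ωz)/r = 0.2580/0.06 = 4.3000
ω₄ (RR) = (vx − vy + k·ωz)/r = -0.2580/0.06 = -4.3000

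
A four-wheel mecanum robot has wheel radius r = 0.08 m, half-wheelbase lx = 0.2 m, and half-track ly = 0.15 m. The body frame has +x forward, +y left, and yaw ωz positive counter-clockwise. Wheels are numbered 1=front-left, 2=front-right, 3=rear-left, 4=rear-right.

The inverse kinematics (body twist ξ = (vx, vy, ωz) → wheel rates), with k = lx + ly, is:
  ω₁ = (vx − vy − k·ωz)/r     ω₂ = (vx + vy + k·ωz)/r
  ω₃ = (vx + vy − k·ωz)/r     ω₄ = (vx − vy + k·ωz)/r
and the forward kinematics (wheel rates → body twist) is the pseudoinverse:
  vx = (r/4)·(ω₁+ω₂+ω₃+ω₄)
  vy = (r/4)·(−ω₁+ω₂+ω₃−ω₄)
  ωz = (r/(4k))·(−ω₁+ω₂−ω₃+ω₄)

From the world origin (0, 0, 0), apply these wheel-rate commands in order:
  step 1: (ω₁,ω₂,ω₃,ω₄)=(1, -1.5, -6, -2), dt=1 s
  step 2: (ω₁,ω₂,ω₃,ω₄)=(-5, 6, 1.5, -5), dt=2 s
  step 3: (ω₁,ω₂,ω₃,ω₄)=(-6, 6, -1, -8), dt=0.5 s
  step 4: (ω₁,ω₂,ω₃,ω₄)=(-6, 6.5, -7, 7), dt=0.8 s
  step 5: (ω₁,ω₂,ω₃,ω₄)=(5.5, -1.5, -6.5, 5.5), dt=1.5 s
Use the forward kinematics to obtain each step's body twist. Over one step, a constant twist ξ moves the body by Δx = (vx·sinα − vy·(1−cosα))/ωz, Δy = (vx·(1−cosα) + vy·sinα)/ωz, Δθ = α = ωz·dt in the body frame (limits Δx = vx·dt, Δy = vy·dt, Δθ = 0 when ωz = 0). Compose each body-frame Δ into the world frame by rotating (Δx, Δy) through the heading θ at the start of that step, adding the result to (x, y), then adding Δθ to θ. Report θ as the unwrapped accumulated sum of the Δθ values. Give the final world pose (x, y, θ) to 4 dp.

(-0.2377, 0.9689, 2.3829)

step 1: ξ=(vx,vy,ωz)=(-0.1700, -0.1300, 0.0857), dt=1.0 → body Δ=(-0.1642, -0.1371, 0.0857) → world pose (-0.1642, -0.1371, 0.0857)
step 2: ξ=(vx,vy,ωz)=(-0.0500, 0.3500, 0.2571), dt=2.0 → body Δ=(-0.2717, 0.6444, 0.5143) → world pose (-0.4901, 0.4816, 0.6000)
step 3: ξ=(vx,vy,ωz)=(-0.1800, 0.3800, 0.2857), dt=0.5 → body Δ=(-0.1032, 0.1829, 0.1429) → world pose (-0.6786, 0.5743, 0.7429)
step 4: ξ=(vx,vy,ωz)=(0.0100, -0.0300, 1.5143), dt=0.8 → body Δ=(0.0190, -0.0143, 1.2114) → world pose (-0.6550, 0.5767, 1.9543)
step 5: ξ=(vx,vy,ωz)=(0.0600, -0.3800, 0.2857), dt=1.5 → body Δ=(0.2076, -0.5337, 0.4286) → world pose (-0.2377, 0.9689, 2.3829)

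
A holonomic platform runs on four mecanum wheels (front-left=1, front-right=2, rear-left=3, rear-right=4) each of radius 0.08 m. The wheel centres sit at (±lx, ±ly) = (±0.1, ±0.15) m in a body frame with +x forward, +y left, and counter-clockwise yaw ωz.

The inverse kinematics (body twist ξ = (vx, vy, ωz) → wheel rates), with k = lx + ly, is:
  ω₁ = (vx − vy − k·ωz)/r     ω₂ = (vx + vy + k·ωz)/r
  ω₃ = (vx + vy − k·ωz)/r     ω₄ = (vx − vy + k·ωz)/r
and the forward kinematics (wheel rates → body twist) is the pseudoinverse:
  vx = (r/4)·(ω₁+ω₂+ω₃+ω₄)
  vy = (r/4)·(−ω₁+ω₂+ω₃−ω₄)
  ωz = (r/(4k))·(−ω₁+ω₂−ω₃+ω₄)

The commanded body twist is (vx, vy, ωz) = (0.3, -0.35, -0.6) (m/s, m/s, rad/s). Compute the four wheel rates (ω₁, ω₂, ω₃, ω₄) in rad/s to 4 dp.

(10.0000, -2.5000, 1.2500, 6.2500)

k = lx + ly = 0.1 + 0.15 = 0.2500;  k·ωz = 0.2500·-0.6 = -0.1500
ω₁ (FL) = (vx − vy − k·ωz)/r = 0.8000/0.08 = 10.0000
ω₂ (FR) = (vx + vy + k·ωz)/r = -0.2000/0.08 = -2.5000
ω₃ (RL) = (vx + vy − k·ωz)/r = 0.1000/0.08 = 1.2500
ω₄ (RR) = (vx − vy + k·ωz)/r = 0.5000/0.08 = 6.2500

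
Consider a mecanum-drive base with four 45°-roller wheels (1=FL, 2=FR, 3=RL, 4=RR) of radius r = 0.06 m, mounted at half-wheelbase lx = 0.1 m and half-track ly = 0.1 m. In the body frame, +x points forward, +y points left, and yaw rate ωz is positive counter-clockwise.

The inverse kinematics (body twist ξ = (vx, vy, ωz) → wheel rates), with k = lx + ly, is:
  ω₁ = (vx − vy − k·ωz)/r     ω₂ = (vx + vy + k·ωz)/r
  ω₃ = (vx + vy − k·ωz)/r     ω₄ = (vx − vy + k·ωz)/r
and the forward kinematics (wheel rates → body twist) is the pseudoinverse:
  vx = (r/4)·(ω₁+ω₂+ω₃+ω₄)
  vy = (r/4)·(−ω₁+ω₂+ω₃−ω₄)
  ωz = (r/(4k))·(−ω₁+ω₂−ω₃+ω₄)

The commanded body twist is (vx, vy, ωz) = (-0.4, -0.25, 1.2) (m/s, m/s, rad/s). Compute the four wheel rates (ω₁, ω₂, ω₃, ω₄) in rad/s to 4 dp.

k = lx + ly = 0.1 + 0.1 = 0.2000;  k·ωz = 0.2000·1.2 = 0.2400
ω₁ (FL) = (vx − vy − k·ωz)/r = -0.3900/0.06 = -6.5000
ω₂ (FR) = (vx + vy + k·ωz)/r = -0.4100/0.06 = -6.8333
ω₃ (RL) = (vx + vy − k·ωz)/r = -0.8900/0.06 = -14.8333
ω₄ (RR) = (vx − vy + k·ωz)/r = 0.0900/0.06 = 1.5000

(-6.5000, -6.8333, -14.8333, 1.5000)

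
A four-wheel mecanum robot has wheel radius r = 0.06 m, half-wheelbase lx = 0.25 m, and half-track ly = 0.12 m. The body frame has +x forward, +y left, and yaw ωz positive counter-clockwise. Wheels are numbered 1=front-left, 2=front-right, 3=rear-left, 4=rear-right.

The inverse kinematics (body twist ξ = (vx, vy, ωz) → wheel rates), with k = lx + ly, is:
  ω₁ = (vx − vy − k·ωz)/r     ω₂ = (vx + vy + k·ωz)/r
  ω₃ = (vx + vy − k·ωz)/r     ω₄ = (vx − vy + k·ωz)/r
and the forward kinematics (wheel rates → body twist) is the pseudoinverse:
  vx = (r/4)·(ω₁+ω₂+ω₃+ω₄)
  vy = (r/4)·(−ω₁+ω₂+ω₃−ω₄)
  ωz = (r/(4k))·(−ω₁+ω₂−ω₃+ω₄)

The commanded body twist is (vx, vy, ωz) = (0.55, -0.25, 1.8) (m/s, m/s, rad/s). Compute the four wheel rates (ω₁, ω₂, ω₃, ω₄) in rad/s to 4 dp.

k = lx + ly = 0.25 + 0.12 = 0.3700;  k·ωz = 0.3700·1.8 = 0.6660
ω₁ (FL) = (vx − vy − k·ωz)/r = 0.1340/0.06 = 2.2333
ω₂ (FR) = (vx + vy + k·ωz)/r = 0.9660/0.06 = 16.1000
ω₃ (RL) = (vx + vy − k·ωz)/r = -0.3660/0.06 = -6.1000
ω₄ (RR) = (vx − vy + k·ωz)/r = 1.4660/0.06 = 24.4333

(2.2333, 16.1000, -6.1000, 24.4333)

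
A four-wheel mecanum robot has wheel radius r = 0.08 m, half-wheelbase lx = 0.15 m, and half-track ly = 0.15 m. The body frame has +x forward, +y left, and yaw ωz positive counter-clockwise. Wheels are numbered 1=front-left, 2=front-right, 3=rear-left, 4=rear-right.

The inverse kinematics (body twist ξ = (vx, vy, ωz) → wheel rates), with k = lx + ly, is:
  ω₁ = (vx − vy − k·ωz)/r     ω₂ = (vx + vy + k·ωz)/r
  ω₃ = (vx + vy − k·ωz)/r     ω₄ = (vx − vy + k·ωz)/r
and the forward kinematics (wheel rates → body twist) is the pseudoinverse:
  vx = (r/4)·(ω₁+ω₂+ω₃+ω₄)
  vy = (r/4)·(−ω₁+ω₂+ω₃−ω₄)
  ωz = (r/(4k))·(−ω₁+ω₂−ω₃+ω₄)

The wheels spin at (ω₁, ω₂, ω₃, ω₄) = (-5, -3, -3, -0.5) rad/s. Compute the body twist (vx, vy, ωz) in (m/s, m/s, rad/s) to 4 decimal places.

(-0.2300, -0.0100, 0.3000)

k = lx + ly = 0.15 + 0.15 = 0.3000
ω₁+ω₂+ω₃+ω₄ = -11.5000  →  vx = (0.08/4)·-11.5000 = -0.2300
−ω₁+ω₂+ω₃−ω₄ = -0.5000  →  vy = (0.08/4)·-0.5000 = -0.0100
−ω₁+ω₂−ω₃+ω₄ = 4.5000  →  ωz = (0.08/1.2000)·4.5000 = 0.3000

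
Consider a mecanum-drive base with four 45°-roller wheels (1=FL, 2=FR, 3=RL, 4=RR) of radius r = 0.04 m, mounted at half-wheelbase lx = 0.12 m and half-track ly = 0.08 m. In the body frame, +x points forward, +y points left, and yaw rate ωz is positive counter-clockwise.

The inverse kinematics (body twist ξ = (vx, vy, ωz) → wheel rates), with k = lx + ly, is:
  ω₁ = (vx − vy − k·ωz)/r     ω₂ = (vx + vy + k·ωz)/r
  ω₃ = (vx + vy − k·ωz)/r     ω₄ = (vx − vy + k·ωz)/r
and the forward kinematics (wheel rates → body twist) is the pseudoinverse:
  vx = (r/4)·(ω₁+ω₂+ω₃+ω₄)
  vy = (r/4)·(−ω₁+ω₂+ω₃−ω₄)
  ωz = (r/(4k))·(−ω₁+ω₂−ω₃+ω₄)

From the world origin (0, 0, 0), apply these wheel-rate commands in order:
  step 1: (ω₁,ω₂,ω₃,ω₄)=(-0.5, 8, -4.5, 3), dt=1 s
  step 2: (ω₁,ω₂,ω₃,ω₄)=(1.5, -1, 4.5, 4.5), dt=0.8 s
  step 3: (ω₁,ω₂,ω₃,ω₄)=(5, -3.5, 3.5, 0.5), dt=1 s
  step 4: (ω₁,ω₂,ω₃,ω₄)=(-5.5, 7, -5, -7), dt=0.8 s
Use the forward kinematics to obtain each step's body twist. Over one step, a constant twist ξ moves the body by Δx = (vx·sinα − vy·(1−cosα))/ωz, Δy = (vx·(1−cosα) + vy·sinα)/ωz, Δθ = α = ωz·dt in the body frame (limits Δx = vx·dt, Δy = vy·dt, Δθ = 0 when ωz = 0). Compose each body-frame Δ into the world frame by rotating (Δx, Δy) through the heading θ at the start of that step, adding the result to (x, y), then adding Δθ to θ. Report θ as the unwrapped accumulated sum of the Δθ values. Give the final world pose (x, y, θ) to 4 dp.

step 1: ξ=(vx,vy,ωz)=(0.0600, 0.0100, 0.8000), dt=1.0 → body Δ=(0.0500, 0.0317, 0.8000) → world pose (0.0500, 0.0317, 0.8000)
step 2: ξ=(vx,vy,ωz)=(0.0950, -0.0250, -0.1250), dt=0.8 → body Δ=(0.0749, -0.0238, -0.1000) → world pose (0.1192, 0.0689, 0.7000)
step 3: ξ=(vx,vy,ωz)=(0.0550, -0.0550, -0.5750), dt=1.0 → body Δ=(0.0366, -0.0674, -0.5750) → world pose (0.1907, 0.0409, 0.1250)
step 4: ξ=(vx,vy,ωz)=(-0.1050, 0.1450, 0.5250), dt=0.8 → body Δ=(-0.1056, 0.0952, 0.4200) → world pose (0.0741, 0.1223, 0.5450)

(0.0741, 0.1223, 0.5450)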